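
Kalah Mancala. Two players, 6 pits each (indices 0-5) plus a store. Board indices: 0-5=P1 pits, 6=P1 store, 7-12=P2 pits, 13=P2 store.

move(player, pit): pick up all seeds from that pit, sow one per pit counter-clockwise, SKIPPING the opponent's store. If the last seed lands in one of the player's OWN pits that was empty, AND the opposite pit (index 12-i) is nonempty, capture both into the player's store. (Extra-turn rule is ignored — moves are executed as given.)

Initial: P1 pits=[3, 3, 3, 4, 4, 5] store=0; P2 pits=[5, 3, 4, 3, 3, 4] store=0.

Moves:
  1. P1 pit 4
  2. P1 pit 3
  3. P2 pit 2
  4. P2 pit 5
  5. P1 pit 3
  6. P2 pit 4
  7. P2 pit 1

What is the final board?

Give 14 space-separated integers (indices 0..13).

Move 1: P1 pit4 -> P1=[3,3,3,4,0,6](1) P2=[6,4,4,3,3,4](0)
Move 2: P1 pit3 -> P1=[3,3,3,0,1,7](2) P2=[7,4,4,3,3,4](0)
Move 3: P2 pit2 -> P1=[3,3,3,0,1,7](2) P2=[7,4,0,4,4,5](1)
Move 4: P2 pit5 -> P1=[4,4,4,1,1,7](2) P2=[7,4,0,4,4,0](2)
Move 5: P1 pit3 -> P1=[4,4,4,0,2,7](2) P2=[7,4,0,4,4,0](2)
Move 6: P2 pit4 -> P1=[5,5,4,0,2,7](2) P2=[7,4,0,4,0,1](3)
Move 7: P2 pit1 -> P1=[5,5,4,0,2,7](2) P2=[7,0,1,5,1,2](3)

Answer: 5 5 4 0 2 7 2 7 0 1 5 1 2 3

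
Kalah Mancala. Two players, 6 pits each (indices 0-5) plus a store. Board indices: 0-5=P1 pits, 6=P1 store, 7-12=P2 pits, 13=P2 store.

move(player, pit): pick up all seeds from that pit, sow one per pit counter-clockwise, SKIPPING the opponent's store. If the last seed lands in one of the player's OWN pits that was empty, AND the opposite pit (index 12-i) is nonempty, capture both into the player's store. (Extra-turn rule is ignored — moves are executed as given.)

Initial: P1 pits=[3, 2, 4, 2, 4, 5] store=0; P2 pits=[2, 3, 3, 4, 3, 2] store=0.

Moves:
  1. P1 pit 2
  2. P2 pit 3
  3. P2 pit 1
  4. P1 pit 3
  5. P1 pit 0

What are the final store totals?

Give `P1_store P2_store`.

Answer: 2 1

Derivation:
Move 1: P1 pit2 -> P1=[3,2,0,3,5,6](1) P2=[2,3,3,4,3,2](0)
Move 2: P2 pit3 -> P1=[4,2,0,3,5,6](1) P2=[2,3,3,0,4,3](1)
Move 3: P2 pit1 -> P1=[4,2,0,3,5,6](1) P2=[2,0,4,1,5,3](1)
Move 4: P1 pit3 -> P1=[4,2,0,0,6,7](2) P2=[2,0,4,1,5,3](1)
Move 5: P1 pit0 -> P1=[0,3,1,1,7,7](2) P2=[2,0,4,1,5,3](1)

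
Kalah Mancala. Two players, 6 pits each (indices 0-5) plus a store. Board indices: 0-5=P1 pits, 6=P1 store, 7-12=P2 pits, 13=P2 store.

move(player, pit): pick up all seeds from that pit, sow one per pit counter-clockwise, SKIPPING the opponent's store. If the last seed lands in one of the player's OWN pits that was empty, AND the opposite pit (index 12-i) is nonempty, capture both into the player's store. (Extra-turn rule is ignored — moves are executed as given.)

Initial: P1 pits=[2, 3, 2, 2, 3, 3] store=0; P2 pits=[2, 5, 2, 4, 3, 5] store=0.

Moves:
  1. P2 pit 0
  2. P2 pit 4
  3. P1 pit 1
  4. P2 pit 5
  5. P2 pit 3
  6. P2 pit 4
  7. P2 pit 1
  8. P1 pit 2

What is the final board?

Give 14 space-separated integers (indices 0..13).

Move 1: P2 pit0 -> P1=[2,3,2,2,3,3](0) P2=[0,6,3,4,3,5](0)
Move 2: P2 pit4 -> P1=[3,3,2,2,3,3](0) P2=[0,6,3,4,0,6](1)
Move 3: P1 pit1 -> P1=[3,0,3,3,4,3](0) P2=[0,6,3,4,0,6](1)
Move 4: P2 pit5 -> P1=[4,1,4,4,5,3](0) P2=[0,6,3,4,0,0](2)
Move 5: P2 pit3 -> P1=[5,1,4,4,5,3](0) P2=[0,6,3,0,1,1](3)
Move 6: P2 pit4 -> P1=[5,1,4,4,5,3](0) P2=[0,6,3,0,0,2](3)
Move 7: P2 pit1 -> P1=[6,1,4,4,5,3](0) P2=[0,0,4,1,1,3](4)
Move 8: P1 pit2 -> P1=[6,1,0,5,6,4](1) P2=[0,0,4,1,1,3](4)

Answer: 6 1 0 5 6 4 1 0 0 4 1 1 3 4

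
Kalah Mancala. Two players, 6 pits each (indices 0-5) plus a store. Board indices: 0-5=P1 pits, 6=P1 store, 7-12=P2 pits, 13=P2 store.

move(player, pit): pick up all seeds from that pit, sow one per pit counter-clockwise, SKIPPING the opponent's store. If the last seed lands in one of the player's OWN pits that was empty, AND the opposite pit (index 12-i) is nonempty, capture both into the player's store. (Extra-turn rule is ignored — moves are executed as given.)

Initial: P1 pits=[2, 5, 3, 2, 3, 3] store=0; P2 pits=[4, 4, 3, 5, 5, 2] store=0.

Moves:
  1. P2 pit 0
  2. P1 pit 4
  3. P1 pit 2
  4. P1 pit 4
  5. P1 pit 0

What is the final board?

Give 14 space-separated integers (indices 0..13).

Answer: 0 6 0 3 0 6 8 1 5 4 0 6 2 0

Derivation:
Move 1: P2 pit0 -> P1=[2,5,3,2,3,3](0) P2=[0,5,4,6,6,2](0)
Move 2: P1 pit4 -> P1=[2,5,3,2,0,4](1) P2=[1,5,4,6,6,2](0)
Move 3: P1 pit2 -> P1=[2,5,0,3,1,5](1) P2=[1,5,4,6,6,2](0)
Move 4: P1 pit4 -> P1=[2,5,0,3,0,6](1) P2=[1,5,4,6,6,2](0)
Move 5: P1 pit0 -> P1=[0,6,0,3,0,6](8) P2=[1,5,4,0,6,2](0)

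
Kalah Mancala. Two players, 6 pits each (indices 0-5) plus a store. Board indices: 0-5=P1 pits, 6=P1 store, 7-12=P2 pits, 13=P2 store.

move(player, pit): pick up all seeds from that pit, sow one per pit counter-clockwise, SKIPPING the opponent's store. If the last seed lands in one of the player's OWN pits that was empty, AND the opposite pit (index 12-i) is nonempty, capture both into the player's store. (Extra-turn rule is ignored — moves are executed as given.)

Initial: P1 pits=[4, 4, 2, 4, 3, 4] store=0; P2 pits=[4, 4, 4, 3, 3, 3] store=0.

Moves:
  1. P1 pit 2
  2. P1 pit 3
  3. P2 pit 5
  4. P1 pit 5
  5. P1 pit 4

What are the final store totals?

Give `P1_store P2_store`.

Answer: 3 1

Derivation:
Move 1: P1 pit2 -> P1=[4,4,0,5,4,4](0) P2=[4,4,4,3,3,3](0)
Move 2: P1 pit3 -> P1=[4,4,0,0,5,5](1) P2=[5,5,4,3,3,3](0)
Move 3: P2 pit5 -> P1=[5,5,0,0,5,5](1) P2=[5,5,4,3,3,0](1)
Move 4: P1 pit5 -> P1=[5,5,0,0,5,0](2) P2=[6,6,5,4,3,0](1)
Move 5: P1 pit4 -> P1=[5,5,0,0,0,1](3) P2=[7,7,6,4,3,0](1)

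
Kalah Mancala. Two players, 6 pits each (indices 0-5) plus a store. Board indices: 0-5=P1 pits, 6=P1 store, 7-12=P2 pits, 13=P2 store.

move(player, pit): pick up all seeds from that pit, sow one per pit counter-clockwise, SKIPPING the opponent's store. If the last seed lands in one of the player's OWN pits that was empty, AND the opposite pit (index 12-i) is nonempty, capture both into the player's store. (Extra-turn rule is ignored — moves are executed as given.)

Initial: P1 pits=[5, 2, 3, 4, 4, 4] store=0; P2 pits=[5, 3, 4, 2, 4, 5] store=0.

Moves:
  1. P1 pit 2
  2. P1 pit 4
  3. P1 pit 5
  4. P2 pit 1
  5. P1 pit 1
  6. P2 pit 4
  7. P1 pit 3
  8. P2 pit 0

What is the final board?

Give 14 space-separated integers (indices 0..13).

Answer: 7 2 2 0 1 1 3 0 2 9 6 1 8 3

Derivation:
Move 1: P1 pit2 -> P1=[5,2,0,5,5,5](0) P2=[5,3,4,2,4,5](0)
Move 2: P1 pit4 -> P1=[5,2,0,5,0,6](1) P2=[6,4,5,2,4,5](0)
Move 3: P1 pit5 -> P1=[5,2,0,5,0,0](2) P2=[7,5,6,3,5,5](0)
Move 4: P2 pit1 -> P1=[5,2,0,5,0,0](2) P2=[7,0,7,4,6,6](1)
Move 5: P1 pit1 -> P1=[5,0,1,6,0,0](2) P2=[7,0,7,4,6,6](1)
Move 6: P2 pit4 -> P1=[6,1,2,7,0,0](2) P2=[7,0,7,4,0,7](2)
Move 7: P1 pit3 -> P1=[6,1,2,0,1,1](3) P2=[8,1,8,5,0,7](2)
Move 8: P2 pit0 -> P1=[7,2,2,0,1,1](3) P2=[0,2,9,6,1,8](3)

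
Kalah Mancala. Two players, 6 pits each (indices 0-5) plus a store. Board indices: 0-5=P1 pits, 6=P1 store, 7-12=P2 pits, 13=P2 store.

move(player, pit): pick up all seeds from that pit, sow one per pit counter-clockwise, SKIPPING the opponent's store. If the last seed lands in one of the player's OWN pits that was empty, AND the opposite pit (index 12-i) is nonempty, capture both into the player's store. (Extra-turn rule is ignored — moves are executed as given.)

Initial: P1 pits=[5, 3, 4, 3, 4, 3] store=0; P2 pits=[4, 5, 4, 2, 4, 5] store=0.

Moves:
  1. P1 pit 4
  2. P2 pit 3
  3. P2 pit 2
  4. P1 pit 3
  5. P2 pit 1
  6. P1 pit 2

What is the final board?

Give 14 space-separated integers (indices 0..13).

Move 1: P1 pit4 -> P1=[5,3,4,3,0,4](1) P2=[5,6,4,2,4,5](0)
Move 2: P2 pit3 -> P1=[5,3,4,3,0,4](1) P2=[5,6,4,0,5,6](0)
Move 3: P2 pit2 -> P1=[5,3,4,3,0,4](1) P2=[5,6,0,1,6,7](1)
Move 4: P1 pit3 -> P1=[5,3,4,0,1,5](2) P2=[5,6,0,1,6,7](1)
Move 5: P2 pit1 -> P1=[6,3,4,0,1,5](2) P2=[5,0,1,2,7,8](2)
Move 6: P1 pit2 -> P1=[6,3,0,1,2,6](3) P2=[5,0,1,2,7,8](2)

Answer: 6 3 0 1 2 6 3 5 0 1 2 7 8 2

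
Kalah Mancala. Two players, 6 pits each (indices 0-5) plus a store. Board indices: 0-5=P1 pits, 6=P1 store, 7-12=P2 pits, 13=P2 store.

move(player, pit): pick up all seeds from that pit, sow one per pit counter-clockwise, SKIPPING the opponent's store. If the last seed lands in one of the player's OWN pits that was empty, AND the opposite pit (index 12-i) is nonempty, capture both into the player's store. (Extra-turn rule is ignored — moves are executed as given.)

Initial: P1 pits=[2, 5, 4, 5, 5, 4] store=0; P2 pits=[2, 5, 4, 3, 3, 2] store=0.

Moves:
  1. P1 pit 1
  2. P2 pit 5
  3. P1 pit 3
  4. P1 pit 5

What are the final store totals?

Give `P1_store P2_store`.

Move 1: P1 pit1 -> P1=[2,0,5,6,6,5](1) P2=[2,5,4,3,3,2](0)
Move 2: P2 pit5 -> P1=[3,0,5,6,6,5](1) P2=[2,5,4,3,3,0](1)
Move 3: P1 pit3 -> P1=[3,0,5,0,7,6](2) P2=[3,6,5,3,3,0](1)
Move 4: P1 pit5 -> P1=[3,0,5,0,7,0](3) P2=[4,7,6,4,4,0](1)

Answer: 3 1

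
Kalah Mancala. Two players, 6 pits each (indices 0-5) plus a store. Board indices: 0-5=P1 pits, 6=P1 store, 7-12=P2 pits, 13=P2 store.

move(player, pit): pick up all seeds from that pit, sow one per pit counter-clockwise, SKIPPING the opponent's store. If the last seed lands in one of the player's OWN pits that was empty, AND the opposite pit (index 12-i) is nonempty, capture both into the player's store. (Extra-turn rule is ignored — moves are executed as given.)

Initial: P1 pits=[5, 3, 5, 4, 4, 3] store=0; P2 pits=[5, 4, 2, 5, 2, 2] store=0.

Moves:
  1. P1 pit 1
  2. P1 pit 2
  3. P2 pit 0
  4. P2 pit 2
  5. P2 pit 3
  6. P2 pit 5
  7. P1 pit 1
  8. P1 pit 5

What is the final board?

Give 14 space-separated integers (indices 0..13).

Answer: 7 0 3 9 6 0 2 1 7 1 0 5 0 3

Derivation:
Move 1: P1 pit1 -> P1=[5,0,6,5,5,3](0) P2=[5,4,2,5,2,2](0)
Move 2: P1 pit2 -> P1=[5,0,0,6,6,4](1) P2=[6,5,2,5,2,2](0)
Move 3: P2 pit0 -> P1=[5,0,0,6,6,4](1) P2=[0,6,3,6,3,3](1)
Move 4: P2 pit2 -> P1=[5,0,0,6,6,4](1) P2=[0,6,0,7,4,4](1)
Move 5: P2 pit3 -> P1=[6,1,1,7,6,4](1) P2=[0,6,0,0,5,5](2)
Move 6: P2 pit5 -> P1=[7,2,2,8,6,4](1) P2=[0,6,0,0,5,0](3)
Move 7: P1 pit1 -> P1=[7,0,3,9,6,4](1) P2=[0,6,0,0,5,0](3)
Move 8: P1 pit5 -> P1=[7,0,3,9,6,0](2) P2=[1,7,1,0,5,0](3)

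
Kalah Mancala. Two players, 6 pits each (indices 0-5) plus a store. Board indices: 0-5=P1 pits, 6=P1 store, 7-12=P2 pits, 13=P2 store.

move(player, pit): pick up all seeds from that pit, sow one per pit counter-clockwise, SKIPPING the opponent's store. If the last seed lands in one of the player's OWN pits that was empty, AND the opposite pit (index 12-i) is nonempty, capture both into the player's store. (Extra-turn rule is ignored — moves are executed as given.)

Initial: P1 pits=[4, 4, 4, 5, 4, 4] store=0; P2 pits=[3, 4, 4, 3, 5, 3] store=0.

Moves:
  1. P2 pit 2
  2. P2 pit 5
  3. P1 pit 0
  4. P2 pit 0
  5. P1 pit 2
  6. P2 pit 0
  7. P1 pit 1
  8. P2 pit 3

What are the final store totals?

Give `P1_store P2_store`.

Move 1: P2 pit2 -> P1=[4,4,4,5,4,4](0) P2=[3,4,0,4,6,4](1)
Move 2: P2 pit5 -> P1=[5,5,5,5,4,4](0) P2=[3,4,0,4,6,0](2)
Move 3: P1 pit0 -> P1=[0,6,6,6,5,5](0) P2=[3,4,0,4,6,0](2)
Move 4: P2 pit0 -> P1=[0,6,6,6,5,5](0) P2=[0,5,1,5,6,0](2)
Move 5: P1 pit2 -> P1=[0,6,0,7,6,6](1) P2=[1,6,1,5,6,0](2)
Move 6: P2 pit0 -> P1=[0,6,0,7,6,6](1) P2=[0,7,1,5,6,0](2)
Move 7: P1 pit1 -> P1=[0,0,1,8,7,7](2) P2=[1,7,1,5,6,0](2)
Move 8: P2 pit3 -> P1=[1,1,1,8,7,7](2) P2=[1,7,1,0,7,1](3)

Answer: 2 3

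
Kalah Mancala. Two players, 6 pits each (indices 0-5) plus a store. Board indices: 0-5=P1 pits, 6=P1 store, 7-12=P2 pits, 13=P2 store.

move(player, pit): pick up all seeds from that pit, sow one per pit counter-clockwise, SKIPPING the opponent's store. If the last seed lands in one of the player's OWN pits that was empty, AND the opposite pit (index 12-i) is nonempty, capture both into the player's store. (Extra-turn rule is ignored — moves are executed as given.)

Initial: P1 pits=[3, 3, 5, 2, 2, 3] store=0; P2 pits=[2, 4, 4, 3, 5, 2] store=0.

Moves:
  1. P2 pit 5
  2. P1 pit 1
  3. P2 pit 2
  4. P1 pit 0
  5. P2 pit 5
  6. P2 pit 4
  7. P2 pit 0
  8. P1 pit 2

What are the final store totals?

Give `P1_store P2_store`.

Move 1: P2 pit5 -> P1=[4,3,5,2,2,3](0) P2=[2,4,4,3,5,0](1)
Move 2: P1 pit1 -> P1=[4,0,6,3,3,3](0) P2=[2,4,4,3,5,0](1)
Move 3: P2 pit2 -> P1=[4,0,6,3,3,3](0) P2=[2,4,0,4,6,1](2)
Move 4: P1 pit0 -> P1=[0,1,7,4,4,3](0) P2=[2,4,0,4,6,1](2)
Move 5: P2 pit5 -> P1=[0,1,7,4,4,3](0) P2=[2,4,0,4,6,0](3)
Move 6: P2 pit4 -> P1=[1,2,8,5,4,3](0) P2=[2,4,0,4,0,1](4)
Move 7: P2 pit0 -> P1=[1,2,8,0,4,3](0) P2=[0,5,0,4,0,1](10)
Move 8: P1 pit2 -> P1=[1,2,0,1,5,4](1) P2=[1,6,1,5,0,1](10)

Answer: 1 10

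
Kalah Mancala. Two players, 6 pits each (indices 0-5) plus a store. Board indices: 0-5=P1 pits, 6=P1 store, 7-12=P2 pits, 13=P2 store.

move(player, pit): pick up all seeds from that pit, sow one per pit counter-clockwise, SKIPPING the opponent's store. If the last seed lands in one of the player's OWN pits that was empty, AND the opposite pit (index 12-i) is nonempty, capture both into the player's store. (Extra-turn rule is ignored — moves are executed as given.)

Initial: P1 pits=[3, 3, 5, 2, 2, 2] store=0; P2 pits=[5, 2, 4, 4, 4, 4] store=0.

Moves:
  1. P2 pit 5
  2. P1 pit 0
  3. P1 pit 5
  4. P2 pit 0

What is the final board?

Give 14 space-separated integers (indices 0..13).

Move 1: P2 pit5 -> P1=[4,4,6,2,2,2](0) P2=[5,2,4,4,4,0](1)
Move 2: P1 pit0 -> P1=[0,5,7,3,3,2](0) P2=[5,2,4,4,4,0](1)
Move 3: P1 pit5 -> P1=[0,5,7,3,3,0](1) P2=[6,2,4,4,4,0](1)
Move 4: P2 pit0 -> P1=[0,5,7,3,3,0](1) P2=[0,3,5,5,5,1](2)

Answer: 0 5 7 3 3 0 1 0 3 5 5 5 1 2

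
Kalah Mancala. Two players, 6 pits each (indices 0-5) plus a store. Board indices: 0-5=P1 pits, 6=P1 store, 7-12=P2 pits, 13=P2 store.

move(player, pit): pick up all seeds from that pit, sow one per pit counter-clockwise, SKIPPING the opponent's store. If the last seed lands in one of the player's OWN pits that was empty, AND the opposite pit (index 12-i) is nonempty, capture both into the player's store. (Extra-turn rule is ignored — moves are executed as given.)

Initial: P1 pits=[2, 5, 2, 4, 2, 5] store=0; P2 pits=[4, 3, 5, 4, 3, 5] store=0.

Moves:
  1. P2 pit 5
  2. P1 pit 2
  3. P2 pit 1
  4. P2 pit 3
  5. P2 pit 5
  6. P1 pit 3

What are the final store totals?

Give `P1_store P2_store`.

Answer: 1 3

Derivation:
Move 1: P2 pit5 -> P1=[3,6,3,5,2,5](0) P2=[4,3,5,4,3,0](1)
Move 2: P1 pit2 -> P1=[3,6,0,6,3,6](0) P2=[4,3,5,4,3,0](1)
Move 3: P2 pit1 -> P1=[3,6,0,6,3,6](0) P2=[4,0,6,5,4,0](1)
Move 4: P2 pit3 -> P1=[4,7,0,6,3,6](0) P2=[4,0,6,0,5,1](2)
Move 5: P2 pit5 -> P1=[4,7,0,6,3,6](0) P2=[4,0,6,0,5,0](3)
Move 6: P1 pit3 -> P1=[4,7,0,0,4,7](1) P2=[5,1,7,0,5,0](3)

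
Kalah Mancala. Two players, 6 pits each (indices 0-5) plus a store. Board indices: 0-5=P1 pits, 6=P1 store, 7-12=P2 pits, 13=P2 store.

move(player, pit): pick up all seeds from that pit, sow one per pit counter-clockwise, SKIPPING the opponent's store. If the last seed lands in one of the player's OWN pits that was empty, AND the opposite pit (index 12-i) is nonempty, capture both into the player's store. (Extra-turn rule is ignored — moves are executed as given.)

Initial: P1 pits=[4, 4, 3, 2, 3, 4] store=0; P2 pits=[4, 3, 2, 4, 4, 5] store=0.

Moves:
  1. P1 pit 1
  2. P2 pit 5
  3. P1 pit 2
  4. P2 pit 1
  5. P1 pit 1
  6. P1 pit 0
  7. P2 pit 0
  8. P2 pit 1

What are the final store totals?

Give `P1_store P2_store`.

Move 1: P1 pit1 -> P1=[4,0,4,3,4,5](0) P2=[4,3,2,4,4,5](0)
Move 2: P2 pit5 -> P1=[5,1,5,4,4,5](0) P2=[4,3,2,4,4,0](1)
Move 3: P1 pit2 -> P1=[5,1,0,5,5,6](1) P2=[5,3,2,4,4,0](1)
Move 4: P2 pit1 -> P1=[5,1,0,5,5,6](1) P2=[5,0,3,5,5,0](1)
Move 5: P1 pit1 -> P1=[5,0,0,5,5,6](7) P2=[5,0,3,0,5,0](1)
Move 6: P1 pit0 -> P1=[0,1,1,6,6,7](7) P2=[5,0,3,0,5,0](1)
Move 7: P2 pit0 -> P1=[0,1,1,6,6,7](7) P2=[0,1,4,1,6,1](1)
Move 8: P2 pit1 -> P1=[0,1,1,6,6,7](7) P2=[0,0,5,1,6,1](1)

Answer: 7 1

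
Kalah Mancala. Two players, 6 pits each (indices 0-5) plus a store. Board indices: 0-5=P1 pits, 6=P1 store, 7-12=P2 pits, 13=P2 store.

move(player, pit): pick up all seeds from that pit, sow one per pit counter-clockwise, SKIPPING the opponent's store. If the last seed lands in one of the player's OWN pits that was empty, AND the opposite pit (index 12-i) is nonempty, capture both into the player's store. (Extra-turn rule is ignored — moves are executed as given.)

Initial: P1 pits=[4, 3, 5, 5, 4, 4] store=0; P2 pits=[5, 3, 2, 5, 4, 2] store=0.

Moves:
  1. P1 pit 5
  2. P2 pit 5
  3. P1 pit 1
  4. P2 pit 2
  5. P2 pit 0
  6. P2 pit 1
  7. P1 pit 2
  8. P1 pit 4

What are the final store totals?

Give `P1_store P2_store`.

Move 1: P1 pit5 -> P1=[4,3,5,5,4,0](1) P2=[6,4,3,5,4,2](0)
Move 2: P2 pit5 -> P1=[5,3,5,5,4,0](1) P2=[6,4,3,5,4,0](1)
Move 3: P1 pit1 -> P1=[5,0,6,6,5,0](1) P2=[6,4,3,5,4,0](1)
Move 4: P2 pit2 -> P1=[0,0,6,6,5,0](1) P2=[6,4,0,6,5,0](7)
Move 5: P2 pit0 -> P1=[0,0,6,6,5,0](1) P2=[0,5,1,7,6,1](8)
Move 6: P2 pit1 -> P1=[0,0,6,6,5,0](1) P2=[0,0,2,8,7,2](9)
Move 7: P1 pit2 -> P1=[0,0,0,7,6,1](2) P2=[1,1,2,8,7,2](9)
Move 8: P1 pit4 -> P1=[0,0,0,7,0,2](3) P2=[2,2,3,9,7,2](9)

Answer: 3 9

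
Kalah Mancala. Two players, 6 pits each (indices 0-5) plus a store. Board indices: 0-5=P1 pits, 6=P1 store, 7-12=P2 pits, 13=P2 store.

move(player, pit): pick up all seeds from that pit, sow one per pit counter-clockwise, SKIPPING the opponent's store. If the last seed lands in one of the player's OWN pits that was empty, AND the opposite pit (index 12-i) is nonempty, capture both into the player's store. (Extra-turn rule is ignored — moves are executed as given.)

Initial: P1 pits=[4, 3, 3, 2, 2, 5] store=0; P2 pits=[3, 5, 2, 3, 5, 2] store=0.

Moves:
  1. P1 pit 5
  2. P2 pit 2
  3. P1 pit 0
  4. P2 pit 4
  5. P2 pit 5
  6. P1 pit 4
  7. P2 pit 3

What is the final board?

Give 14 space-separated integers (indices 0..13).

Move 1: P1 pit5 -> P1=[4,3,3,2,2,0](1) P2=[4,6,3,4,5,2](0)
Move 2: P2 pit2 -> P1=[4,3,3,2,2,0](1) P2=[4,6,0,5,6,3](0)
Move 3: P1 pit0 -> P1=[0,4,4,3,3,0](1) P2=[4,6,0,5,6,3](0)
Move 4: P2 pit4 -> P1=[1,5,5,4,3,0](1) P2=[4,6,0,5,0,4](1)
Move 5: P2 pit5 -> P1=[2,6,6,4,3,0](1) P2=[4,6,0,5,0,0](2)
Move 6: P1 pit4 -> P1=[2,6,6,4,0,1](2) P2=[5,6,0,5,0,0](2)
Move 7: P2 pit3 -> P1=[3,7,6,4,0,1](2) P2=[5,6,0,0,1,1](3)

Answer: 3 7 6 4 0 1 2 5 6 0 0 1 1 3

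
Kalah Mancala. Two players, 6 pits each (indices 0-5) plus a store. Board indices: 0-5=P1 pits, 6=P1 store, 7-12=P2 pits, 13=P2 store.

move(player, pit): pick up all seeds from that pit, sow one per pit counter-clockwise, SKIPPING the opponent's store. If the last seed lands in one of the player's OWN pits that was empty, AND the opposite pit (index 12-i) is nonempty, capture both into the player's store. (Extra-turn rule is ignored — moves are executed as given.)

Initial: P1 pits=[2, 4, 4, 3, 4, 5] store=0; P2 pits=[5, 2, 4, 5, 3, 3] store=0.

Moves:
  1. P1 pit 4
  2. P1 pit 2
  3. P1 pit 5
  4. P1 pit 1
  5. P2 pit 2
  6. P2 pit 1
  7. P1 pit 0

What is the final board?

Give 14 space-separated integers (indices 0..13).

Answer: 0 1 2 6 2 0 11 0 0 1 8 6 6 1

Derivation:
Move 1: P1 pit4 -> P1=[2,4,4,3,0,6](1) P2=[6,3,4,5,3,3](0)
Move 2: P1 pit2 -> P1=[2,4,0,4,1,7](2) P2=[6,3,4,5,3,3](0)
Move 3: P1 pit5 -> P1=[2,4,0,4,1,0](3) P2=[7,4,5,6,4,4](0)
Move 4: P1 pit1 -> P1=[2,0,1,5,2,0](11) P2=[0,4,5,6,4,4](0)
Move 5: P2 pit2 -> P1=[3,0,1,5,2,0](11) P2=[0,4,0,7,5,5](1)
Move 6: P2 pit1 -> P1=[3,0,1,5,2,0](11) P2=[0,0,1,8,6,6](1)
Move 7: P1 pit0 -> P1=[0,1,2,6,2,0](11) P2=[0,0,1,8,6,6](1)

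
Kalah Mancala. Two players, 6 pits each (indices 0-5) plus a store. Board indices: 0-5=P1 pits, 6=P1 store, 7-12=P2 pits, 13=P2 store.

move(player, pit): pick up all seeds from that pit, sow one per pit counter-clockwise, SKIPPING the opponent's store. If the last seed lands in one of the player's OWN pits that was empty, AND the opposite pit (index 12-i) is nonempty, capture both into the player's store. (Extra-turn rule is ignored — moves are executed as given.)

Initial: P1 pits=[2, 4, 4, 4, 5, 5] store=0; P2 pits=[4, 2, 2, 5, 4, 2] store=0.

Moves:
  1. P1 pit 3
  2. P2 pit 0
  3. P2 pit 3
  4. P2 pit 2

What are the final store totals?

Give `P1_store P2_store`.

Answer: 1 1

Derivation:
Move 1: P1 pit3 -> P1=[2,4,4,0,6,6](1) P2=[5,2,2,5,4,2](0)
Move 2: P2 pit0 -> P1=[2,4,4,0,6,6](1) P2=[0,3,3,6,5,3](0)
Move 3: P2 pit3 -> P1=[3,5,5,0,6,6](1) P2=[0,3,3,0,6,4](1)
Move 4: P2 pit2 -> P1=[3,5,5,0,6,6](1) P2=[0,3,0,1,7,5](1)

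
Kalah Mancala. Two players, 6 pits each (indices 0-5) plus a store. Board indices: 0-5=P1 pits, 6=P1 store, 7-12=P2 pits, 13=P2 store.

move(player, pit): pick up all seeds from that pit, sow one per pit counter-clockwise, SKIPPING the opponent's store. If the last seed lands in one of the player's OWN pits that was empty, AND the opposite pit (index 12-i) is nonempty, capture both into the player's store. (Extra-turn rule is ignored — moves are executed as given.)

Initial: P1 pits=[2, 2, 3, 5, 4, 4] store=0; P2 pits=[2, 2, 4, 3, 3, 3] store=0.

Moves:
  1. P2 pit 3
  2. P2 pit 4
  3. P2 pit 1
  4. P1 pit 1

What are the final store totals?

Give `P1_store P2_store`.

Answer: 0 6

Derivation:
Move 1: P2 pit3 -> P1=[2,2,3,5,4,4](0) P2=[2,2,4,0,4,4](1)
Move 2: P2 pit4 -> P1=[3,3,3,5,4,4](0) P2=[2,2,4,0,0,5](2)
Move 3: P2 pit1 -> P1=[3,3,0,5,4,4](0) P2=[2,0,5,0,0,5](6)
Move 4: P1 pit1 -> P1=[3,0,1,6,5,4](0) P2=[2,0,5,0,0,5](6)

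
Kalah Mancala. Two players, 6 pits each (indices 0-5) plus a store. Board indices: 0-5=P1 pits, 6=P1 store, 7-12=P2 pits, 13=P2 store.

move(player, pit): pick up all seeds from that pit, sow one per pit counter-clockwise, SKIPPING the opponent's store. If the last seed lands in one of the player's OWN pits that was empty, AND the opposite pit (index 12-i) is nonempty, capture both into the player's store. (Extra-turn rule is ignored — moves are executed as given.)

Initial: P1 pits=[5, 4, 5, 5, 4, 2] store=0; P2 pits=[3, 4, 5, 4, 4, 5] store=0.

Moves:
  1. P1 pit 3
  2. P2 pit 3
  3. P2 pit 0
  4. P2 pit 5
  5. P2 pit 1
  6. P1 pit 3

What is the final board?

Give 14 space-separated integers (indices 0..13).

Answer: 8 5 6 0 7 3 1 0 0 7 2 7 1 3

Derivation:
Move 1: P1 pit3 -> P1=[5,4,5,0,5,3](1) P2=[4,5,5,4,4,5](0)
Move 2: P2 pit3 -> P1=[6,4,5,0,5,3](1) P2=[4,5,5,0,5,6](1)
Move 3: P2 pit0 -> P1=[6,4,5,0,5,3](1) P2=[0,6,6,1,6,6](1)
Move 4: P2 pit5 -> P1=[7,5,6,1,6,3](1) P2=[0,6,6,1,6,0](2)
Move 5: P2 pit1 -> P1=[8,5,6,1,6,3](1) P2=[0,0,7,2,7,1](3)
Move 6: P1 pit3 -> P1=[8,5,6,0,7,3](1) P2=[0,0,7,2,7,1](3)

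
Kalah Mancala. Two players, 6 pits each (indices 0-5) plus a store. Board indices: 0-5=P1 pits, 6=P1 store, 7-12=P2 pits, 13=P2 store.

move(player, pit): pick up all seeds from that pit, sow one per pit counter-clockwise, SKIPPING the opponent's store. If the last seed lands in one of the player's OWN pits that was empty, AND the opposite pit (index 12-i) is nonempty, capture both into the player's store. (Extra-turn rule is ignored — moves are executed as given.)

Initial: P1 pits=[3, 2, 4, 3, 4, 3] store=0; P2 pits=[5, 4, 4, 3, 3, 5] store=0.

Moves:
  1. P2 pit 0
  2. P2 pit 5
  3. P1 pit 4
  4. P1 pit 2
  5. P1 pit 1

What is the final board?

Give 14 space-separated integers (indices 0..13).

Answer: 4 0 1 6 2 5 2 2 6 6 4 4 0 1

Derivation:
Move 1: P2 pit0 -> P1=[3,2,4,3,4,3](0) P2=[0,5,5,4,4,6](0)
Move 2: P2 pit5 -> P1=[4,3,5,4,5,3](0) P2=[0,5,5,4,4,0](1)
Move 3: P1 pit4 -> P1=[4,3,5,4,0,4](1) P2=[1,6,6,4,4,0](1)
Move 4: P1 pit2 -> P1=[4,3,0,5,1,5](2) P2=[2,6,6,4,4,0](1)
Move 5: P1 pit1 -> P1=[4,0,1,6,2,5](2) P2=[2,6,6,4,4,0](1)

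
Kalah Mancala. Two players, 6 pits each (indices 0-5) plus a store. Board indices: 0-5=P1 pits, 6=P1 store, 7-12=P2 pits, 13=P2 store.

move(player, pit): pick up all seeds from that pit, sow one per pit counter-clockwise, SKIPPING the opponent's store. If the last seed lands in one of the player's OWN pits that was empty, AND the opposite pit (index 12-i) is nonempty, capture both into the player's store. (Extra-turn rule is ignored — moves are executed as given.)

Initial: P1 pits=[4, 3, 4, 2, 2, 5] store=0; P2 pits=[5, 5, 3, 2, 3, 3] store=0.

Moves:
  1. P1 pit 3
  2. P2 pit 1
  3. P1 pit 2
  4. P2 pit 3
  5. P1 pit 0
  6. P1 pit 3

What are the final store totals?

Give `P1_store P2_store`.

Move 1: P1 pit3 -> P1=[4,3,4,0,3,6](0) P2=[5,5,3,2,3,3](0)
Move 2: P2 pit1 -> P1=[4,3,4,0,3,6](0) P2=[5,0,4,3,4,4](1)
Move 3: P1 pit2 -> P1=[4,3,0,1,4,7](1) P2=[5,0,4,3,4,4](1)
Move 4: P2 pit3 -> P1=[4,3,0,1,4,7](1) P2=[5,0,4,0,5,5](2)
Move 5: P1 pit0 -> P1=[0,4,1,2,5,7](1) P2=[5,0,4,0,5,5](2)
Move 6: P1 pit3 -> P1=[0,4,1,0,6,8](1) P2=[5,0,4,0,5,5](2)

Answer: 1 2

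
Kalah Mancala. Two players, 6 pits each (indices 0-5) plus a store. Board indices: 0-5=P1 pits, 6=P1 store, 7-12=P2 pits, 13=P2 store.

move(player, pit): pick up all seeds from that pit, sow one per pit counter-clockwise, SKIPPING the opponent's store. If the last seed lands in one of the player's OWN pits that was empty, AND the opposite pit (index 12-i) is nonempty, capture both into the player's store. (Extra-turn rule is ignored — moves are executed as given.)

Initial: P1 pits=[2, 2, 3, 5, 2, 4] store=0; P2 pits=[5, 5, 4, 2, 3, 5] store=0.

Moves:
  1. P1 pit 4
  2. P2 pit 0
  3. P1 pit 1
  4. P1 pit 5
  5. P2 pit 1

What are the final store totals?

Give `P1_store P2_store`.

Move 1: P1 pit4 -> P1=[2,2,3,5,0,5](1) P2=[5,5,4,2,3,5](0)
Move 2: P2 pit0 -> P1=[2,2,3,5,0,5](1) P2=[0,6,5,3,4,6](0)
Move 3: P1 pit1 -> P1=[2,0,4,6,0,5](1) P2=[0,6,5,3,4,6](0)
Move 4: P1 pit5 -> P1=[2,0,4,6,0,0](2) P2=[1,7,6,4,4,6](0)
Move 5: P2 pit1 -> P1=[3,1,4,6,0,0](2) P2=[1,0,7,5,5,7](1)

Answer: 2 1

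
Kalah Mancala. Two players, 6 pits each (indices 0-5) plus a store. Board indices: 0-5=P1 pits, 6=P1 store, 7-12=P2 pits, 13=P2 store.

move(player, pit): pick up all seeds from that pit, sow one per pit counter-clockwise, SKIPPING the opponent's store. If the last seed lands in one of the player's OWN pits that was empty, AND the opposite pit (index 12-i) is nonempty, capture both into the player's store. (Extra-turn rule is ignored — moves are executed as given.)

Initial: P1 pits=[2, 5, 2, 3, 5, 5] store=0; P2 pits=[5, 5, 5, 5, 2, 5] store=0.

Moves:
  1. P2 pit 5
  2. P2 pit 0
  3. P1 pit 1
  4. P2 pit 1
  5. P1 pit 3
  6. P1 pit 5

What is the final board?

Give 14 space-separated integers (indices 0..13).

Move 1: P2 pit5 -> P1=[3,6,3,4,5,5](0) P2=[5,5,5,5,2,0](1)
Move 2: P2 pit0 -> P1=[0,6,3,4,5,5](0) P2=[0,6,6,6,3,0](5)
Move 3: P1 pit1 -> P1=[0,0,4,5,6,6](1) P2=[1,6,6,6,3,0](5)
Move 4: P2 pit1 -> P1=[1,0,4,5,6,6](1) P2=[1,0,7,7,4,1](6)
Move 5: P1 pit3 -> P1=[1,0,4,0,7,7](2) P2=[2,1,7,7,4,1](6)
Move 6: P1 pit5 -> P1=[1,0,4,0,7,0](3) P2=[3,2,8,8,5,2](6)

Answer: 1 0 4 0 7 0 3 3 2 8 8 5 2 6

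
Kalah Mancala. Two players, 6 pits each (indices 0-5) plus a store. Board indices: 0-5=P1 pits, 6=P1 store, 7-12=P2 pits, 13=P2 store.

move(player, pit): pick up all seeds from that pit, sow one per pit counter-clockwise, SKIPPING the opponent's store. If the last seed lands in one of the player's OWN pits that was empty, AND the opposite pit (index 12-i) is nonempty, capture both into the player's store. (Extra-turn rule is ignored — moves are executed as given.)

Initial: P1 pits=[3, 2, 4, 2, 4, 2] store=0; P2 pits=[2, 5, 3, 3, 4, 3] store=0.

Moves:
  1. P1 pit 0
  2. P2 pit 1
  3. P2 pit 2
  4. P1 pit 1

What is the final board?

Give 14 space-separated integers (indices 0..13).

Answer: 0 0 6 4 5 2 0 2 0 0 5 6 5 2

Derivation:
Move 1: P1 pit0 -> P1=[0,3,5,3,4,2](0) P2=[2,5,3,3,4,3](0)
Move 2: P2 pit1 -> P1=[0,3,5,3,4,2](0) P2=[2,0,4,4,5,4](1)
Move 3: P2 pit2 -> P1=[0,3,5,3,4,2](0) P2=[2,0,0,5,6,5](2)
Move 4: P1 pit1 -> P1=[0,0,6,4,5,2](0) P2=[2,0,0,5,6,5](2)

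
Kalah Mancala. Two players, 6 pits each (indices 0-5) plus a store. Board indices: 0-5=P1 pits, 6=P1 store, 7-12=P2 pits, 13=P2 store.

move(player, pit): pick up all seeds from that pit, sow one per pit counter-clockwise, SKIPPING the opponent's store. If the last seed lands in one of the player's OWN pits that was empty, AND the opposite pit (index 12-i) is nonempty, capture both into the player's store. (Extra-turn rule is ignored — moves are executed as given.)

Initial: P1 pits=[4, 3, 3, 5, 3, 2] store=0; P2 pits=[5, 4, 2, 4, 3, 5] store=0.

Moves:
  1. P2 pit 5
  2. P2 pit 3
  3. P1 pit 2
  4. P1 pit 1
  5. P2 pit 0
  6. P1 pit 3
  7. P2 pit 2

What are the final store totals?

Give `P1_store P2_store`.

Answer: 2 3

Derivation:
Move 1: P2 pit5 -> P1=[5,4,4,6,3,2](0) P2=[5,4,2,4,3,0](1)
Move 2: P2 pit3 -> P1=[6,4,4,6,3,2](0) P2=[5,4,2,0,4,1](2)
Move 3: P1 pit2 -> P1=[6,4,0,7,4,3](1) P2=[5,4,2,0,4,1](2)
Move 4: P1 pit1 -> P1=[6,0,1,8,5,4](1) P2=[5,4,2,0,4,1](2)
Move 5: P2 pit0 -> P1=[6,0,1,8,5,4](1) P2=[0,5,3,1,5,2](2)
Move 6: P1 pit3 -> P1=[6,0,1,0,6,5](2) P2=[1,6,4,2,6,2](2)
Move 7: P2 pit2 -> P1=[6,0,1,0,6,5](2) P2=[1,6,0,3,7,3](3)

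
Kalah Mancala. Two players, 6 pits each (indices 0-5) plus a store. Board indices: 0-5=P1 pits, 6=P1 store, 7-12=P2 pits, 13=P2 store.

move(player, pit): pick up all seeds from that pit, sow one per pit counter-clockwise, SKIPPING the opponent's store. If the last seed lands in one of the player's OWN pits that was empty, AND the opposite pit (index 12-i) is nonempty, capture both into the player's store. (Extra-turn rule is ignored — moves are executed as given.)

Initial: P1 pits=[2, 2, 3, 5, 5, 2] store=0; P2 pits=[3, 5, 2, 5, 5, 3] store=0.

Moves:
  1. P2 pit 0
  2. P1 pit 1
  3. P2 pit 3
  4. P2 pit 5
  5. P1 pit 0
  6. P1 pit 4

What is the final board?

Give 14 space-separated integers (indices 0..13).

Answer: 0 3 7 7 0 3 1 1 7 4 1 6 0 2

Derivation:
Move 1: P2 pit0 -> P1=[2,2,3,5,5,2](0) P2=[0,6,3,6,5,3](0)
Move 2: P1 pit1 -> P1=[2,0,4,6,5,2](0) P2=[0,6,3,6,5,3](0)
Move 3: P2 pit3 -> P1=[3,1,5,6,5,2](0) P2=[0,6,3,0,6,4](1)
Move 4: P2 pit5 -> P1=[4,2,6,6,5,2](0) P2=[0,6,3,0,6,0](2)
Move 5: P1 pit0 -> P1=[0,3,7,7,6,2](0) P2=[0,6,3,0,6,0](2)
Move 6: P1 pit4 -> P1=[0,3,7,7,0,3](1) P2=[1,7,4,1,6,0](2)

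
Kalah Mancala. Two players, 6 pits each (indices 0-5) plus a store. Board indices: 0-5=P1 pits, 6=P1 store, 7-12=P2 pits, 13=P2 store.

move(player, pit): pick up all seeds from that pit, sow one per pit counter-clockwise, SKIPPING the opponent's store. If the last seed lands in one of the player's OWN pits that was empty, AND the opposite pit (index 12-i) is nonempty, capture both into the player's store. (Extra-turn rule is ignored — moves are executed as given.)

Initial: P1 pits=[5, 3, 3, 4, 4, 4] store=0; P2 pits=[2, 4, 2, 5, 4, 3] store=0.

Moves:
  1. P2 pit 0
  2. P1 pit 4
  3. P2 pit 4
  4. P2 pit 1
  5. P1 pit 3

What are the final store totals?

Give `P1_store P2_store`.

Move 1: P2 pit0 -> P1=[5,3,3,4,4,4](0) P2=[0,5,3,5,4,3](0)
Move 2: P1 pit4 -> P1=[5,3,3,4,0,5](1) P2=[1,6,3,5,4,3](0)
Move 3: P2 pit4 -> P1=[6,4,3,4,0,5](1) P2=[1,6,3,5,0,4](1)
Move 4: P2 pit1 -> P1=[7,4,3,4,0,5](1) P2=[1,0,4,6,1,5](2)
Move 5: P1 pit3 -> P1=[7,4,3,0,1,6](2) P2=[2,0,4,6,1,5](2)

Answer: 2 2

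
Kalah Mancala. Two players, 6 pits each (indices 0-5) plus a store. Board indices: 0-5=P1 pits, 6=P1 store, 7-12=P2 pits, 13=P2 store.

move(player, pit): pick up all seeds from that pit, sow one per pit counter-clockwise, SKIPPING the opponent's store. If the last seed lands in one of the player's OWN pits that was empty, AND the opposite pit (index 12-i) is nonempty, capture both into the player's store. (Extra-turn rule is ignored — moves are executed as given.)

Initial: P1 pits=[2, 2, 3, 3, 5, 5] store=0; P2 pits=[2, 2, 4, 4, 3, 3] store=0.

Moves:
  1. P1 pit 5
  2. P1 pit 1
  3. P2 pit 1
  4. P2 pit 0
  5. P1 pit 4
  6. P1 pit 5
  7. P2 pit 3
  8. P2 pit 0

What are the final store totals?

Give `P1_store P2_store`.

Move 1: P1 pit5 -> P1=[2,2,3,3,5,0](1) P2=[3,3,5,5,3,3](0)
Move 2: P1 pit1 -> P1=[2,0,4,4,5,0](1) P2=[3,3,5,5,3,3](0)
Move 3: P2 pit1 -> P1=[2,0,4,4,5,0](1) P2=[3,0,6,6,4,3](0)
Move 4: P2 pit0 -> P1=[2,0,4,4,5,0](1) P2=[0,1,7,7,4,3](0)
Move 5: P1 pit4 -> P1=[2,0,4,4,0,1](2) P2=[1,2,8,7,4,3](0)
Move 6: P1 pit5 -> P1=[2,0,4,4,0,0](3) P2=[1,2,8,7,4,3](0)
Move 7: P2 pit3 -> P1=[3,1,5,5,0,0](3) P2=[1,2,8,0,5,4](1)
Move 8: P2 pit0 -> P1=[3,1,5,5,0,0](3) P2=[0,3,8,0,5,4](1)

Answer: 3 1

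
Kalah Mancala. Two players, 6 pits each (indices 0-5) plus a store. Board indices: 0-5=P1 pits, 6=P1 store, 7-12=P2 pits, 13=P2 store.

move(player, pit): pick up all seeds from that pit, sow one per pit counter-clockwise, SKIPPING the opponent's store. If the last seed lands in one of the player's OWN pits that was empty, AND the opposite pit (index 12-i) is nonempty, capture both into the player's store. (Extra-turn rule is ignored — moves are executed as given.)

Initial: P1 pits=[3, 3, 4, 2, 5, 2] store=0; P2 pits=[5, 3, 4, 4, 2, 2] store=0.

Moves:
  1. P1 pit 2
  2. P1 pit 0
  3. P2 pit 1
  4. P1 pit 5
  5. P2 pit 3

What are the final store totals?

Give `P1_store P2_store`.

Move 1: P1 pit2 -> P1=[3,3,0,3,6,3](1) P2=[5,3,4,4,2,2](0)
Move 2: P1 pit0 -> P1=[0,4,1,4,6,3](1) P2=[5,3,4,4,2,2](0)
Move 3: P2 pit1 -> P1=[0,4,1,4,6,3](1) P2=[5,0,5,5,3,2](0)
Move 4: P1 pit5 -> P1=[0,4,1,4,6,0](2) P2=[6,1,5,5,3,2](0)
Move 5: P2 pit3 -> P1=[1,5,1,4,6,0](2) P2=[6,1,5,0,4,3](1)

Answer: 2 1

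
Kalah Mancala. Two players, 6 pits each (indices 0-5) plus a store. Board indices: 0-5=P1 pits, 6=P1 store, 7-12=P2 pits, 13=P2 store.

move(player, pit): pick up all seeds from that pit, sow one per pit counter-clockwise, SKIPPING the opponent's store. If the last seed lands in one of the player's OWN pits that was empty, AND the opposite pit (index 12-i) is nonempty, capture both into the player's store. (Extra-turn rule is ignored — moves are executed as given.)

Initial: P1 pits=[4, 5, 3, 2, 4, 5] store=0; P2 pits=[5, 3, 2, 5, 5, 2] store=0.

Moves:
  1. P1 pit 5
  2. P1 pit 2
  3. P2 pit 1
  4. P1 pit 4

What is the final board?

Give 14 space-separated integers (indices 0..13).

Move 1: P1 pit5 -> P1=[4,5,3,2,4,0](1) P2=[6,4,3,6,5,2](0)
Move 2: P1 pit2 -> P1=[4,5,0,3,5,0](8) P2=[0,4,3,6,5,2](0)
Move 3: P2 pit1 -> P1=[4,5,0,3,5,0](8) P2=[0,0,4,7,6,3](0)
Move 4: P1 pit4 -> P1=[4,5,0,3,0,1](9) P2=[1,1,5,7,6,3](0)

Answer: 4 5 0 3 0 1 9 1 1 5 7 6 3 0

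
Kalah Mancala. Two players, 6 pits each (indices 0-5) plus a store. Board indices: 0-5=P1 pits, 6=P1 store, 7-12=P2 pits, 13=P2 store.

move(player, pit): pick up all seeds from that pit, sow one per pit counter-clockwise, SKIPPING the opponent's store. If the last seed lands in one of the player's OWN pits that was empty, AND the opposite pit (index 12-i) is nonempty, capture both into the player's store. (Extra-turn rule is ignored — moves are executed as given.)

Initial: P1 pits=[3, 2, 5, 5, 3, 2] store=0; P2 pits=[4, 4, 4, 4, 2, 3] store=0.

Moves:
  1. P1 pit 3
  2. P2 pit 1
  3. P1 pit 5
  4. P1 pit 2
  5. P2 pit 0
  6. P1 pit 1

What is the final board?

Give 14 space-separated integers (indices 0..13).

Move 1: P1 pit3 -> P1=[3,2,5,0,4,3](1) P2=[5,5,4,4,2,3](0)
Move 2: P2 pit1 -> P1=[3,2,5,0,4,3](1) P2=[5,0,5,5,3,4](1)
Move 3: P1 pit5 -> P1=[3,2,5,0,4,0](2) P2=[6,1,5,5,3,4](1)
Move 4: P1 pit2 -> P1=[3,2,0,1,5,1](3) P2=[7,1,5,5,3,4](1)
Move 5: P2 pit0 -> P1=[4,2,0,1,5,1](3) P2=[0,2,6,6,4,5](2)
Move 6: P1 pit1 -> P1=[4,0,1,2,5,1](3) P2=[0,2,6,6,4,5](2)

Answer: 4 0 1 2 5 1 3 0 2 6 6 4 5 2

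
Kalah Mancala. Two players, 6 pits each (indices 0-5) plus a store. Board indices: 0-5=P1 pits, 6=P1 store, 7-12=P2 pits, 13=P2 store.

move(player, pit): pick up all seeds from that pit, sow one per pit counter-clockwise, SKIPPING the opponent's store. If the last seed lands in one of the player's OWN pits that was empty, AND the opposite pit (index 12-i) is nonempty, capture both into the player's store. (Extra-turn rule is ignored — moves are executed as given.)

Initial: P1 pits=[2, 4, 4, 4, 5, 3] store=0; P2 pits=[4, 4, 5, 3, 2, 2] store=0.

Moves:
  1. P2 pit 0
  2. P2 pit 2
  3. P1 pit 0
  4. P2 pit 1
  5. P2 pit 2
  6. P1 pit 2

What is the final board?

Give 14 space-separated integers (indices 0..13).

Answer: 0 6 0 6 6 4 1 1 0 0 7 5 4 2

Derivation:
Move 1: P2 pit0 -> P1=[2,4,4,4,5,3](0) P2=[0,5,6,4,3,2](0)
Move 2: P2 pit2 -> P1=[3,5,4,4,5,3](0) P2=[0,5,0,5,4,3](1)
Move 3: P1 pit0 -> P1=[0,6,5,5,5,3](0) P2=[0,5,0,5,4,3](1)
Move 4: P2 pit1 -> P1=[0,6,5,5,5,3](0) P2=[0,0,1,6,5,4](2)
Move 5: P2 pit2 -> P1=[0,6,5,5,5,3](0) P2=[0,0,0,7,5,4](2)
Move 6: P1 pit2 -> P1=[0,6,0,6,6,4](1) P2=[1,0,0,7,5,4](2)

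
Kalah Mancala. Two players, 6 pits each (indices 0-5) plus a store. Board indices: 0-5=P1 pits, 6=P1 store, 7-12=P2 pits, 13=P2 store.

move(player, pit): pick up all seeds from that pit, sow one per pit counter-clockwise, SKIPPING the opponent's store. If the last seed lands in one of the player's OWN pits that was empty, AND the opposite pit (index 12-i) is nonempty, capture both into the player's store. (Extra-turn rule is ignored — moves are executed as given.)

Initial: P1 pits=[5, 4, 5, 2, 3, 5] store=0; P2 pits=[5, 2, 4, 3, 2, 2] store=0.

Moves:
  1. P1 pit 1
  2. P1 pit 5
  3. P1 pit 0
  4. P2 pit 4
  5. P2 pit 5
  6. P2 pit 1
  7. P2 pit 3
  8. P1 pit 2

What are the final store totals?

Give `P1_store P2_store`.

Answer: 9 6

Derivation:
Move 1: P1 pit1 -> P1=[5,0,6,3,4,6](0) P2=[5,2,4,3,2,2](0)
Move 2: P1 pit5 -> P1=[5,0,6,3,4,0](1) P2=[6,3,5,4,3,2](0)
Move 3: P1 pit0 -> P1=[0,1,7,4,5,0](8) P2=[0,3,5,4,3,2](0)
Move 4: P2 pit4 -> P1=[1,1,7,4,5,0](8) P2=[0,3,5,4,0,3](1)
Move 5: P2 pit5 -> P1=[2,2,7,4,5,0](8) P2=[0,3,5,4,0,0](2)
Move 6: P2 pit1 -> P1=[2,0,7,4,5,0](8) P2=[0,0,6,5,0,0](5)
Move 7: P2 pit3 -> P1=[3,1,7,4,5,0](8) P2=[0,0,6,0,1,1](6)
Move 8: P1 pit2 -> P1=[3,1,0,5,6,1](9) P2=[1,1,7,0,1,1](6)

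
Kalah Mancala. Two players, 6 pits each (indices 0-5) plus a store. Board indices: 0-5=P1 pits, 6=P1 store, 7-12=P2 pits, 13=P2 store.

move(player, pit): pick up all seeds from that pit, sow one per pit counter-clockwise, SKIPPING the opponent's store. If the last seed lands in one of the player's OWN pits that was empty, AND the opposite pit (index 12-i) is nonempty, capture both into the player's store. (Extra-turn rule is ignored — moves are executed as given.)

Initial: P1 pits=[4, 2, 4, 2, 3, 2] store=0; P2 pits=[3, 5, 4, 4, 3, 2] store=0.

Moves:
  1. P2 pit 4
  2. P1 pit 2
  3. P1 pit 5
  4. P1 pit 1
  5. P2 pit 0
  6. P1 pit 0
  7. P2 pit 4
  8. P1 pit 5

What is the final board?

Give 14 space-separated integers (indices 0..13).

Answer: 0 1 2 5 5 0 3 0 7 5 5 0 4 1

Derivation:
Move 1: P2 pit4 -> P1=[5,2,4,2,3,2](0) P2=[3,5,4,4,0,3](1)
Move 2: P1 pit2 -> P1=[5,2,0,3,4,3](1) P2=[3,5,4,4,0,3](1)
Move 3: P1 pit5 -> P1=[5,2,0,3,4,0](2) P2=[4,6,4,4,0,3](1)
Move 4: P1 pit1 -> P1=[5,0,1,4,4,0](2) P2=[4,6,4,4,0,3](1)
Move 5: P2 pit0 -> P1=[5,0,1,4,4,0](2) P2=[0,7,5,5,1,3](1)
Move 6: P1 pit0 -> P1=[0,1,2,5,5,1](2) P2=[0,7,5,5,1,3](1)
Move 7: P2 pit4 -> P1=[0,1,2,5,5,1](2) P2=[0,7,5,5,0,4](1)
Move 8: P1 pit5 -> P1=[0,1,2,5,5,0](3) P2=[0,7,5,5,0,4](1)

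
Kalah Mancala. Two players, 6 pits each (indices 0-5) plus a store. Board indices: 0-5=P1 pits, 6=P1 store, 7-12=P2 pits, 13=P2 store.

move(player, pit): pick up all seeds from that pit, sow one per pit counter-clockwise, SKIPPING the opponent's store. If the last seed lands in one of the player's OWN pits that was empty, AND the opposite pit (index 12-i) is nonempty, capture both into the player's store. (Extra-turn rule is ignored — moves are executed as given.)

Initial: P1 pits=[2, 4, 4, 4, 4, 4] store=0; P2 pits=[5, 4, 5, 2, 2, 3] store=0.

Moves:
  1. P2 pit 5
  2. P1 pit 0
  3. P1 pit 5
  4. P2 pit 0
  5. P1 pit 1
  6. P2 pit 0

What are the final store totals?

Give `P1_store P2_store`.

Answer: 2 2

Derivation:
Move 1: P2 pit5 -> P1=[3,5,4,4,4,4](0) P2=[5,4,5,2,2,0](1)
Move 2: P1 pit0 -> P1=[0,6,5,5,4,4](0) P2=[5,4,5,2,2,0](1)
Move 3: P1 pit5 -> P1=[0,6,5,5,4,0](1) P2=[6,5,6,2,2,0](1)
Move 4: P2 pit0 -> P1=[0,6,5,5,4,0](1) P2=[0,6,7,3,3,1](2)
Move 5: P1 pit1 -> P1=[0,0,6,6,5,1](2) P2=[1,6,7,3,3,1](2)
Move 6: P2 pit0 -> P1=[0,0,6,6,5,1](2) P2=[0,7,7,3,3,1](2)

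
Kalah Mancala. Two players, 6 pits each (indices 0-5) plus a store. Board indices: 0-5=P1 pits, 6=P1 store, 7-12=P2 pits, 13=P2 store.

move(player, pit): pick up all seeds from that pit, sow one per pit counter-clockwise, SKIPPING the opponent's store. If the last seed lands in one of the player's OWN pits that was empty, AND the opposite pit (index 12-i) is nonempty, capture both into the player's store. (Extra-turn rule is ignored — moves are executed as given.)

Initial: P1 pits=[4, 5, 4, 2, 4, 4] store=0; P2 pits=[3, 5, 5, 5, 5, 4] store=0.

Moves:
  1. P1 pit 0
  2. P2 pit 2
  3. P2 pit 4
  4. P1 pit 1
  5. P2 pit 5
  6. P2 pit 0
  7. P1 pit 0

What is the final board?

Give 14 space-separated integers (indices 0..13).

Answer: 0 1 9 7 7 5 1 0 7 1 7 0 0 5

Derivation:
Move 1: P1 pit0 -> P1=[0,6,5,3,5,4](0) P2=[3,5,5,5,5,4](0)
Move 2: P2 pit2 -> P1=[1,6,5,3,5,4](0) P2=[3,5,0,6,6,5](1)
Move 3: P2 pit4 -> P1=[2,7,6,4,5,4](0) P2=[3,5,0,6,0,6](2)
Move 4: P1 pit1 -> P1=[2,0,7,5,6,5](1) P2=[4,6,0,6,0,6](2)
Move 5: P2 pit5 -> P1=[3,1,8,6,7,5](1) P2=[4,6,0,6,0,0](3)
Move 6: P2 pit0 -> P1=[3,0,8,6,7,5](1) P2=[0,7,1,7,0,0](5)
Move 7: P1 pit0 -> P1=[0,1,9,7,7,5](1) P2=[0,7,1,7,0,0](5)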